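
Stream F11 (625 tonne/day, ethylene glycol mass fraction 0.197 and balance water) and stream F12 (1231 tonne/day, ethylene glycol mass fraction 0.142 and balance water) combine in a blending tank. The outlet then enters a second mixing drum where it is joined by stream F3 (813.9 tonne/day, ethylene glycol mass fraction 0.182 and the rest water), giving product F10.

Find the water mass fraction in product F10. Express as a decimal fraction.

Overall, product flow = 2669.9 tonne/day.
water in = 625×0.803 + 1231×0.858 + 813.9×0.818 = 2223.8 tonne/day.
water fraction in F10 = 0.833.

0.833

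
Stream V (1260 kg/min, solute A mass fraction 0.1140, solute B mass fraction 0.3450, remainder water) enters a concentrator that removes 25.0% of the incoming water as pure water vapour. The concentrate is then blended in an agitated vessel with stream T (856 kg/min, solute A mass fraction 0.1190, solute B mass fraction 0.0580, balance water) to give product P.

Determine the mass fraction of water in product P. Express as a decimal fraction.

0.6249

Vapour removed = 0.250×0.541×1260 = 170.42 kg/min; concentrate = 1089.6 kg/min.
water reaching the mixer = 511.25 (from concentrate) + 856×0.823 = 1215.7 kg/min.
Product flow = 1089.6 + 856 = 1945.6 kg/min; water fraction = 0.6249.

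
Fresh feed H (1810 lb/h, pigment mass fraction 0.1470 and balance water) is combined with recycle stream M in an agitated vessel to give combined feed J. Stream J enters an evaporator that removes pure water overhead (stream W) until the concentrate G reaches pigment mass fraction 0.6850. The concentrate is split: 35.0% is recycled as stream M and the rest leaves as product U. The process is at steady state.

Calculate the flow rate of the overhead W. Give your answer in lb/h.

1422 lb/h

Overall pigment balance (none leaves overhead): pigment in fresh feed = pigment in product, i.e. 1810×0.147 = (1−0.350)·G·0.685.
G = 266.07/(0.685×0.650) = 597.57 lb/h.
Recycle M = 0.350×597.57 = 209.15 lb/h.
Combined feed J = 1810 + 209.15 = 2019.2 lb/h.
Overhead W = J − G = 2019.2 − 597.57 = 1421.6 lb/h.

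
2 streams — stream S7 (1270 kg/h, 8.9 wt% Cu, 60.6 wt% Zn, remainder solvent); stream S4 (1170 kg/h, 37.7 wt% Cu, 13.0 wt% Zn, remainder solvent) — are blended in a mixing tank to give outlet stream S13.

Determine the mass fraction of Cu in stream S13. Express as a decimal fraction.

Total flow out = 1270 + 1170 = 2440 kg/h.
Cu in = 1270×0.089 + 1170×0.377 = 554.12 kg/h.
Cu mass fraction in S13 = 554.12/2440 = 0.2271.

0.2271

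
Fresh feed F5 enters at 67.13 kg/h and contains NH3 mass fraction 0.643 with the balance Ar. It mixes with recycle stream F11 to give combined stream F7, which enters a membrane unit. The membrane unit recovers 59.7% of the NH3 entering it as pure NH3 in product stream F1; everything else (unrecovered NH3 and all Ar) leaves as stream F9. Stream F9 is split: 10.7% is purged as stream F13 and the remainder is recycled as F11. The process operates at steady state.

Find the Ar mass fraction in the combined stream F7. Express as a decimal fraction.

0.769

Ar enters only via F5 and leaves only via the purge: 67.13×0.357 = 0.107×(Ar in F9), and the membrane unit passes all Ar, so Ar in F7 = Ar in F9 = 223.98 kg/h.
NH3 in F7: m_A = 67.13×0.643 + (1−0.107)·(1−0.597)·m_A, so m_A = 43.165/0.6401 = 67.432 kg/h.
F7 = 67.432 + 223.98 = 291.41 kg/h.
Ar fraction in F7 = 223.98/291.41 = 0.769.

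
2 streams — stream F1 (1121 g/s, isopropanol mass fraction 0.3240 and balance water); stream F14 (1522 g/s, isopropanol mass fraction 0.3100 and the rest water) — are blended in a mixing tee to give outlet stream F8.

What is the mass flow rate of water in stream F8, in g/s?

1808 g/s

water out = water in = 1121×0.676 + 1522×0.690 = 1808 g/s.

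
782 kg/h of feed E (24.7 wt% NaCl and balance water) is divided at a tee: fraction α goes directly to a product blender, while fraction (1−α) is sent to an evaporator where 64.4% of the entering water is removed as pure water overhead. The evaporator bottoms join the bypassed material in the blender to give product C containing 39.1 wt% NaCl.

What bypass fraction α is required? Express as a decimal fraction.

All 782×0.247 = 193.15 kg/h of NaCl reaches C, so C = 193.15/0.391 = 494 kg/h and vapour = 288 kg/h.
The evaporator receives (1−α)·782 of feed at 0.753 water and removes 0.644 of that water:
0.644×0.753×(1−α)×782 = 288
(1−α) = 288/379.22 = 0.7595;  α = 0.2405.

0.241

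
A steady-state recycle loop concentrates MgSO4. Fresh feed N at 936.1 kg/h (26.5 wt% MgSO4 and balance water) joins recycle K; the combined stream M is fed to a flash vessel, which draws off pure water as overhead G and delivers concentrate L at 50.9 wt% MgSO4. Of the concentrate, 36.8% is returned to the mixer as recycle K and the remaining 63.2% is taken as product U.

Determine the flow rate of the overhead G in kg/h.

448.7 kg/h

Overall MgSO4 balance (none leaves overhead): MgSO4 in fresh feed = MgSO4 in product, i.e. 936.1×0.265 = (1−0.368)·L·0.509.
L = 248.07/(0.509×0.632) = 771.14 kg/h.
Recycle K = 0.368×771.14 = 283.78 kg/h.
Combined feed M = 936.1 + 283.78 = 1219.9 kg/h.
Overhead G = M − L = 1219.9 − 771.14 = 448.74 kg/h.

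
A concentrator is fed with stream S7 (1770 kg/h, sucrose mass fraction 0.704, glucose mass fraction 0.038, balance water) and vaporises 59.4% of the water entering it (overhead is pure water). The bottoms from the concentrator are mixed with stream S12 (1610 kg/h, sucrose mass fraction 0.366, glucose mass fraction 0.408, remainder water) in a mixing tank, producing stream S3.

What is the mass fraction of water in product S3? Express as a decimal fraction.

Vapour removed = 0.594×0.258×1770 = 271.26 kg/h; concentrate = 1498.7 kg/h.
water reaching the mixer = 185.4 (from concentrate) + 1610×0.226 = 549.26 kg/h.
Product flow = 1498.7 + 1610 = 3108.7 kg/h; water fraction = 0.177.

0.177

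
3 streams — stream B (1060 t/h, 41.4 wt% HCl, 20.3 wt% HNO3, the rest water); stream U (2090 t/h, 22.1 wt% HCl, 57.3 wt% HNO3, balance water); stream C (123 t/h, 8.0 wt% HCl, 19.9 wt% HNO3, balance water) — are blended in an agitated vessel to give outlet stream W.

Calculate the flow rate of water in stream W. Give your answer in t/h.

925.2 t/h

water out = water in = 1060×0.383 + 2090×0.206 + 123×0.721 = 925.2 t/h.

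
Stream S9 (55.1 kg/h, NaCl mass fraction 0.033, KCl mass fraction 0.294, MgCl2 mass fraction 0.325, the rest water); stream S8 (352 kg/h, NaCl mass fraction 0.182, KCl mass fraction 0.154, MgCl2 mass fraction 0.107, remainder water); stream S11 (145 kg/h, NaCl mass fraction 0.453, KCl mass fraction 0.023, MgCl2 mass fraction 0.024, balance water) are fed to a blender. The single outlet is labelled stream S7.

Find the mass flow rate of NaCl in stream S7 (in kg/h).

131.6 kg/h

NaCl out = NaCl in = 55.1×0.033 + 352×0.182 + 145×0.453 = 131.57 kg/h.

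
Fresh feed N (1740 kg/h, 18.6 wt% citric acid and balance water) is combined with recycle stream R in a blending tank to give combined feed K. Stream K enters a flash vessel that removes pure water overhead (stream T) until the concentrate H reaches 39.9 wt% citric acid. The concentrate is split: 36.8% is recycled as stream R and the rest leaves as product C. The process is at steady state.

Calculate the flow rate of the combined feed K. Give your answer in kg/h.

Overall citric acid balance (none leaves overhead): citric acid in fresh feed = citric acid in product, i.e. 1740×0.186 = (1−0.368)·H·0.399.
H = 323.64/(0.399×0.632) = 1283.4 kg/h.
Recycle R = 0.368×1283.4 = 472.3 kg/h.
Combined feed K = 1740 + 472.3 = 2212.3 kg/h.

2212 kg/h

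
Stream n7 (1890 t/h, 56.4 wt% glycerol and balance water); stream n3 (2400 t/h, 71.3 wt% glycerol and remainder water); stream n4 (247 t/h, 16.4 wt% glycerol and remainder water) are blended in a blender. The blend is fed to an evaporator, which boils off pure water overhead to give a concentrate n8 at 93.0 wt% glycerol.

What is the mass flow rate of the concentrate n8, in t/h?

glycerol entering = 1890×0.564 + 2400×0.713 + 247×0.164 = 2817.7 t/h.
All glycerol reports to n8, so n8 = 2817.7/0.930 = 3029.8 t/h.

3030 t/h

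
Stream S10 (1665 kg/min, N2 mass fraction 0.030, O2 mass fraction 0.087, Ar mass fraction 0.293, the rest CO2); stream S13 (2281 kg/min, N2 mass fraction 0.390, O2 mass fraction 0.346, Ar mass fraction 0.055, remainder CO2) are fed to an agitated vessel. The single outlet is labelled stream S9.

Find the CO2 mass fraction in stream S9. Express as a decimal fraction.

0.370

Total flow out = 1665 + 2281 = 3946 kg/min.
CO2 in = 1665×0.590 + 2281×0.209 = 1459.1 kg/min.
CO2 mass fraction in S9 = 1459.1/3946 = 0.370.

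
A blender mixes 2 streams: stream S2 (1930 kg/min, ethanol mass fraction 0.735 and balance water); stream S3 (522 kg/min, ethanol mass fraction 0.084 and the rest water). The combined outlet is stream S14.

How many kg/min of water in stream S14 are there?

water out = water in = 1930×0.265 + 522×0.916 = 989.6 kg/min.

989.6 kg/min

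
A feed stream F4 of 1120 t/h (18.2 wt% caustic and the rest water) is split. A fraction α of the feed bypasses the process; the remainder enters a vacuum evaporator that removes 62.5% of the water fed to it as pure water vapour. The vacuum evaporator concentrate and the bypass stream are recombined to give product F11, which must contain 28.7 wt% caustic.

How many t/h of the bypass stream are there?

318.5 t/h

All 1120×0.182 = 203.84 t/h of caustic reaches F11, so F11 = 203.84/0.287 = 710.24 t/h and vapour = 409.76 t/h.
The evaporator receives (1−α)·1120 of feed at 0.818 water and removes 0.625 of that water:
0.625×0.818×(1−α)×1120 = 409.76
(1−α) = 409.76/572.6 = 0.7156;  α = 0.2844.
Bypass flow = 0.2844×1120 = 318.52 t/h.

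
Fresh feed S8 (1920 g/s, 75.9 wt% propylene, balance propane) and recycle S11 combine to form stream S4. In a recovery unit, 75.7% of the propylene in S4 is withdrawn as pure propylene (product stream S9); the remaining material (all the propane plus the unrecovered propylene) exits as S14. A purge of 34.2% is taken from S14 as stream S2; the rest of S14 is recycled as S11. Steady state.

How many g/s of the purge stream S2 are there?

606.9 g/s

propane enters only via S8 and leaves only via the purge: 1920×0.241 = 0.342×(propane in S14), and the recovery unit passes all propane, so propane in S4 = propane in S14 = 1353 g/s.
propylene in S4: m_A = 1920×0.759 + (1−0.342)·(1−0.757)·m_A, so m_A = 1457.3/0.8401 = 1734.6 g/s.
S14 = (1−0.757)×1734.6 + 1353 = 1774.5 g/s.
Purge S2 = 0.342×1774.5 = 606.88 g/s.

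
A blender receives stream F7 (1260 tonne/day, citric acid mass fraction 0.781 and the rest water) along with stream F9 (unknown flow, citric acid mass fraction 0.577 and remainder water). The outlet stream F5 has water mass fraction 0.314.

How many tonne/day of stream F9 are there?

1098 tonne/day

Let F9 be the unknown flow. Total out = 1260 + F9.
water balance: 275.94 + 0.423·F9 = 0.314·(1260 + F9)
(0.423 − 0.314)·F9 = 0.314×1260 − 275.94 = 119.7
F9 = 119.7 / 0.109 = 1098.2 tonne/day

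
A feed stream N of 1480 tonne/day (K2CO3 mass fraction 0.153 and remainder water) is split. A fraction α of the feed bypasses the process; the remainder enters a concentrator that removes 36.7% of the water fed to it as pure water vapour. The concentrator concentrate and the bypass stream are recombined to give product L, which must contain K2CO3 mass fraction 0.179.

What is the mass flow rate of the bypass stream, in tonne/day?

All 1480×0.153 = 226.44 tonne/day of K2CO3 reaches L, so L = 226.44/0.179 = 1265 tonne/day and vapour = 214.97 tonne/day.
The evaporator receives (1−α)·1480 of feed at 0.847 water and removes 0.367 of that water:
0.367×0.847×(1−α)×1480 = 214.97
(1−α) = 214.97/460.06 = 0.4673;  α = 0.5327.
Bypass flow = 0.5327×1480 = 788.44 tonne/day.

788.4 tonne/day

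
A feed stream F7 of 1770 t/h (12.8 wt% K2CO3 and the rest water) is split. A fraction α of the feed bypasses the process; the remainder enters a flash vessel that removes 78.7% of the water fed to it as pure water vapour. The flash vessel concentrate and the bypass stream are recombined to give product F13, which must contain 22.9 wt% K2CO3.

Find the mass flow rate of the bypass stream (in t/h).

632.5 t/h

All 1770×0.128 = 226.56 t/h of K2CO3 reaches F13, so F13 = 226.56/0.229 = 989.34 t/h and vapour = 780.66 t/h.
The evaporator receives (1−α)·1770 of feed at 0.872 water and removes 0.787 of that water:
0.787×0.872×(1−α)×1770 = 780.66
(1−α) = 780.66/1214.7 = 0.6427;  α = 0.3573.
Bypass flow = 0.3573×1770 = 632.46 t/h.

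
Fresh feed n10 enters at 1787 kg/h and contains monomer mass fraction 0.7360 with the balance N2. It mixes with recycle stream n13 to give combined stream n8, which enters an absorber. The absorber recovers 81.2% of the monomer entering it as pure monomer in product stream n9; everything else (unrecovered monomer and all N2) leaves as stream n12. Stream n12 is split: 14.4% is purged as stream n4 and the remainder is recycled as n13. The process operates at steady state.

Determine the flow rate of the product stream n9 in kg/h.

monomer in n8: m_A = 1787×0.736 + (1−0.144)·(1−0.812)·m_A, so m_A = 1315.2/0.8391 = 1567.5 kg/h.
Product n9 = 0.812×1567.5 = 1272.8 kg/h.

1273 kg/h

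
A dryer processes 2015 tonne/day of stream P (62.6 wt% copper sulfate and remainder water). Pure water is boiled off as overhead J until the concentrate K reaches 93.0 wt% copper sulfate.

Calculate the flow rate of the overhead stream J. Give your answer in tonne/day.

658.7 tonne/day

copper sulfate is conserved: 2015×0.626 = 1261.4 tonne/day all reports to the concentrate.
Concentrate = 1261.4/(target fraction) = 1356.3 tonne/day.
Overhead = 2015 − 1356.3 = 658.67 tonne/day.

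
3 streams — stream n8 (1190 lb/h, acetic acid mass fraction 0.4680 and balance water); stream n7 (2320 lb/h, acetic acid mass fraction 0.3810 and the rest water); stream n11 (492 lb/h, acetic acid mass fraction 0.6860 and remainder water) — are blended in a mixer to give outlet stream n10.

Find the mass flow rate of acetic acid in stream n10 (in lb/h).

1778 lb/h

acetic acid out = acetic acid in = 1190×0.468 + 2320×0.381 + 492×0.686 = 1778.4 lb/h.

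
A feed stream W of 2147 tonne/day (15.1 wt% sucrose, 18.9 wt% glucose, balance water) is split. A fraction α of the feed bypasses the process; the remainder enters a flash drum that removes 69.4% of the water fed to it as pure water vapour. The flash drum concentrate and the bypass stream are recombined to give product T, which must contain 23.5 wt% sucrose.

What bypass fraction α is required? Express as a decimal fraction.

0.220

All 2147×0.151 = 324.2 tonne/day of sucrose reaches T, so T = 324.2/0.235 = 1379.6 tonne/day and vapour = 767.44 tonne/day.
The evaporator receives (1−α)·2147 of feed at 0.660 water and removes 0.694 of that water:
0.694×0.660×(1−α)×2147 = 767.44
(1−α) = 767.44/983.41 = 0.7804;  α = 0.2196.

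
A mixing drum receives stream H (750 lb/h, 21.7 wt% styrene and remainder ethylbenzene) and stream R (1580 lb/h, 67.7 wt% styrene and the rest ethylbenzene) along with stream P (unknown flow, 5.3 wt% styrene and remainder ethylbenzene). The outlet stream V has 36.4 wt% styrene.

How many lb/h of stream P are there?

Let P be the unknown flow. Total out = 2330 + P.
styrene balance: 1232.4 + 0.053·P = 0.364·(2330 + P)
(0.053 − 0.364)·P = 0.364×2330 − 1232.4 = -384.29
P = -384.29 / -0.311 = 1235.7 lb/h

1236 lb/h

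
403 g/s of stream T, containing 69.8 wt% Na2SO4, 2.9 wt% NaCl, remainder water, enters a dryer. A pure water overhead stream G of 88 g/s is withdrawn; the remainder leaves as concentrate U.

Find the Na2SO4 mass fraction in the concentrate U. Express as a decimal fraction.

Na2SO4 is not removed: 403×0.698 = 281.29 g/s of Na2SO4 enters U.
Concentrate = 403 − 88 = 315 g/s.
Mass fraction = 281.29/315 = 0.893.

0.893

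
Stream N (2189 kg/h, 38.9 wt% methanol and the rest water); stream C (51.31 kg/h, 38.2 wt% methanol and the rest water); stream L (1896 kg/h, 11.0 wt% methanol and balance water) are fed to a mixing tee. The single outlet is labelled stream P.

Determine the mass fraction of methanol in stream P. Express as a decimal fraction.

Total flow out = 2189 + 51.31 + 1896 = 4136.3 kg/h.
methanol in = 2189×0.389 + 51.31×0.382 + 1896×0.110 = 1079.7 kg/h.
methanol mass fraction in P = 1079.7/4136.3 = 0.261.

0.261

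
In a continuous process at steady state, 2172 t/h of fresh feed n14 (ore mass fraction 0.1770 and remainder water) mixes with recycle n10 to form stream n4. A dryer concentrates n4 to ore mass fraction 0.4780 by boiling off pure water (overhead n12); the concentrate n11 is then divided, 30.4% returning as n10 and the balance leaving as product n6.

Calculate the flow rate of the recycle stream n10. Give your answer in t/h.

Overall ore balance (none leaves overhead): ore in fresh feed = ore in product, i.e. 2172×0.177 = (1−0.304)·n11·0.478.
n11 = 384.44/(0.478×0.696) = 1155.6 t/h.
Recycle n10 = 0.304×1155.6 = 351.29 t/h.

351.3 t/h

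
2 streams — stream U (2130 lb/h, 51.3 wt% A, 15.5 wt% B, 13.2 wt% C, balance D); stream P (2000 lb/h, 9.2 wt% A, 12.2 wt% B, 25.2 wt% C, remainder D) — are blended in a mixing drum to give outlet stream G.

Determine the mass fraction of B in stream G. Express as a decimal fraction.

0.139

Total flow out = 2130 + 2000 = 4130 lb/h.
B in = 2130×0.155 + 2000×0.122 = 574.15 lb/h.
B mass fraction in G = 574.15/4130 = 0.139.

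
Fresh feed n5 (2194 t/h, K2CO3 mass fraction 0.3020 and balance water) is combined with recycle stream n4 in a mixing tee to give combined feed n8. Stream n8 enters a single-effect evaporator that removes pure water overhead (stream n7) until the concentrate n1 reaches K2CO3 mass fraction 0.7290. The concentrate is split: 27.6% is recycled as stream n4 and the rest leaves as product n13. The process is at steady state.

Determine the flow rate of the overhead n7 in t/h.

Overall K2CO3 balance (none leaves overhead): K2CO3 in fresh feed = K2CO3 in product, i.e. 2194×0.302 = (1−0.276)·n1·0.729.
n1 = 662.59/(0.729×0.724) = 1255.4 t/h.
Recycle n4 = 0.276×1255.4 = 346.49 t/h.
Combined feed n8 = 2194 + 346.49 = 2540.5 t/h.
Overhead n7 = n8 − n1 = 2540.5 − 1255.4 = 1285.1 t/h.

1285 t/h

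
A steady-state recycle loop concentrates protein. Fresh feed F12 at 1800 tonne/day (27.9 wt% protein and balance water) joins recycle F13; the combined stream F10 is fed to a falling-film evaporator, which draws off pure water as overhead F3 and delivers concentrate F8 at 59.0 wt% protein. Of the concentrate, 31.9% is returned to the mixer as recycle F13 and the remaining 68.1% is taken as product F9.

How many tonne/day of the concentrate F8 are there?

Overall protein balance (none leaves overhead): protein in fresh feed = protein in product, i.e. 1800×0.279 = (1−0.319)·F8·0.590.
F8 = 502.2/(0.590×0.681) = 1249.9 tonne/day.

1250 tonne/day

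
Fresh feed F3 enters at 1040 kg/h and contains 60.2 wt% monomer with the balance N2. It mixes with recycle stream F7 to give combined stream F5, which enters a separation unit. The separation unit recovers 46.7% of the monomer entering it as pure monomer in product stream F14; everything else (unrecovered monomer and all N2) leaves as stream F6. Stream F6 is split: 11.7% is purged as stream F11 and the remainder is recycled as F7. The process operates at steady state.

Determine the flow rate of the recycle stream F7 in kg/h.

3680 kg/h

N2 enters only via F3 and leaves only via the purge: 1040×0.398 = 0.117×(N2 in F6), and the separation unit passes all N2, so N2 in F5 = N2 in F6 = 3537.8 kg/h.
monomer in F5: m_A = 1040×0.602 + (1−0.117)·(1−0.467)·m_A, so m_A = 626.08/0.5294 = 1182.7 kg/h.
F6 = (1−0.467)×1182.7 + 3537.8 = 4168.2 kg/h.
Recycle F7 = (1−0.117)×4168.2 = 3680.5 kg/h.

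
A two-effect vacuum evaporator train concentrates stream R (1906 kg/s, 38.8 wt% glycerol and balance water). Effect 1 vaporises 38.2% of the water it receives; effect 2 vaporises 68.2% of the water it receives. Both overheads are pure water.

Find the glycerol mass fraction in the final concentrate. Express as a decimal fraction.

water in feed = 1906×0.612 = 1166.5 kg/s.
After stage 1: water left = (1−0.382)×1166.5 = 720.88; stream total = 1460.4 kg/s.
After stage 2: water left = (1−0.682)×720.88 = 229.24; final concentrate = 968.77 kg/s.
glycerol fraction = 739.53/968.77 = 0.7634.

0.7634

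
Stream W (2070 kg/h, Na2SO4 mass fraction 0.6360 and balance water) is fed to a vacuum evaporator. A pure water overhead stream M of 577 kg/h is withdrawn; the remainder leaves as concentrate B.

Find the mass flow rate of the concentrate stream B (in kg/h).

1493 kg/h

Concentrate = 2070 − 577 = 1493 kg/h.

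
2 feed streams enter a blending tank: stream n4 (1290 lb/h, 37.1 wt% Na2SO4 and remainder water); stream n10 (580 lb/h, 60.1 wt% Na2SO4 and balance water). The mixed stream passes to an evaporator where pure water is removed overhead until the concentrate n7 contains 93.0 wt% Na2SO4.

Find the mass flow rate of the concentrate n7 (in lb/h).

Na2SO4 entering = 1290×0.371 + 580×0.601 = 827.17 lb/h.
All Na2SO4 reports to n7, so n7 = 827.17/0.930 = 889.43 lb/h.

889.4 lb/h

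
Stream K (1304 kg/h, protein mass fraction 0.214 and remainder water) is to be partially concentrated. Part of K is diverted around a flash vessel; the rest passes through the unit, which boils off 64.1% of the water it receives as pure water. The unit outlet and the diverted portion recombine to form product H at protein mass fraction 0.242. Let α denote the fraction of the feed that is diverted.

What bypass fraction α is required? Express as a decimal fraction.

All 1304×0.214 = 279.06 kg/h of protein reaches H, so H = 279.06/0.242 = 1153.1 kg/h and vapour = 150.88 kg/h.
The evaporator receives (1−α)·1304 of feed at 0.786 water and removes 0.641 of that water:
0.641×0.786×(1−α)×1304 = 150.88
(1−α) = 150.88/656.99 = 0.2296;  α = 0.7704.

0.770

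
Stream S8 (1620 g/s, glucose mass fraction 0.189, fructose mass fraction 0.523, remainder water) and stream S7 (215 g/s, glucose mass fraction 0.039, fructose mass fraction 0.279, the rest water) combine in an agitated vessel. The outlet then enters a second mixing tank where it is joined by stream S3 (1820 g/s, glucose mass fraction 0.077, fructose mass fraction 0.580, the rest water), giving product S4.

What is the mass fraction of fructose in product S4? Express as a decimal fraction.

0.537

Overall, product flow = 3655 g/s.
fructose in = 1620×0.523 + 215×0.279 + 1820×0.580 = 1962.8 g/s.
fructose fraction in S4 = 0.537.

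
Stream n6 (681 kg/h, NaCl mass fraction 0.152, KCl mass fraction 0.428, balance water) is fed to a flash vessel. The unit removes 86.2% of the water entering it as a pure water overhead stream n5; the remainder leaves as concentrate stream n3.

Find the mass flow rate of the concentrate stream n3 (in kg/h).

water entering = 681×0.420 = 286.02 kg/h; overhead removed = 0.862×286.02 = 246.55 kg/h.
Concentrate = 681 − 246.55 = 434.45 kg/h.

434.5 kg/h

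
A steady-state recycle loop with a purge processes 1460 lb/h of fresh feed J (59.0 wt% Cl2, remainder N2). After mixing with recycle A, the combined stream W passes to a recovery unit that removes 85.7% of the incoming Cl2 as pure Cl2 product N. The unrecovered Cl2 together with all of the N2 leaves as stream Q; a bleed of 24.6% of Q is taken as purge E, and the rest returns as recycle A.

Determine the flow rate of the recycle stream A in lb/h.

1939 lb/h

N2 enters only via J and leaves only via the purge: 1460×0.410 = 0.246×(N2 in Q), and the recovery unit passes all N2, so N2 in W = N2 in Q = 2433.3 lb/h.
Cl2 in W: m_A = 1460×0.590 + (1−0.246)·(1−0.857)·m_A, so m_A = 861.4/0.8922 = 965.5 lb/h.
Q = (1−0.857)×965.5 + 2433.3 = 2571.4 lb/h.
Recycle A = (1−0.246)×2571.4 = 1938.8 lb/h.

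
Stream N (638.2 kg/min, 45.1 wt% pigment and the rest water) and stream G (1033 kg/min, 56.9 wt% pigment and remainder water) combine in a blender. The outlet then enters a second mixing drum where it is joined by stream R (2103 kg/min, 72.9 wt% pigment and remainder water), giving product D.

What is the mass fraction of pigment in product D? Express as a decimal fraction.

0.638

Overall, product flow = 3774.2 kg/min.
pigment in = 638.2×0.451 + 1033×0.569 + 2103×0.729 = 2408.7 kg/min.
pigment fraction in D = 0.638.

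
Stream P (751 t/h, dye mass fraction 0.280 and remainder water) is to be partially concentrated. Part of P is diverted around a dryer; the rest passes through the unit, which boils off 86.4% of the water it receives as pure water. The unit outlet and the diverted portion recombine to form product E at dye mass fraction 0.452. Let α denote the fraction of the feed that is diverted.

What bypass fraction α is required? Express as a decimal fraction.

0.388

All 751×0.280 = 210.28 t/h of dye reaches E, so E = 210.28/0.452 = 465.22 t/h and vapour = 285.78 t/h.
The evaporator receives (1−α)·751 of feed at 0.720 water and removes 0.864 of that water:
0.864×0.720×(1−α)×751 = 285.78
(1−α) = 285.78/467.18 = 0.6117;  α = 0.3883.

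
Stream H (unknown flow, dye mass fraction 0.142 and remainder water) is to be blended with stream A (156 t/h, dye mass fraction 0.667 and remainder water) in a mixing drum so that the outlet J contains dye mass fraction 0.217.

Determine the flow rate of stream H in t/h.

Let H be the unknown flow. Total out = 156 + H.
dye balance: 104.05 + 0.142·H = 0.217·(156 + H)
(0.142 − 0.217)·H = 0.217×156 − 104.05 = -70.2
H = -70.2 / -0.075 = 936 t/h

936 t/h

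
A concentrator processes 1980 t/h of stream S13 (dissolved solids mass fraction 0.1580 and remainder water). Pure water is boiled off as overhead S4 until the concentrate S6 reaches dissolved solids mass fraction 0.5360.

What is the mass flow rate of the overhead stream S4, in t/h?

dissolved solids is conserved: 1980×0.158 = 312.84 t/h all reports to the concentrate.
Concentrate = 312.84/(target fraction) = 583.66 t/h.
Overhead = 1980 − 583.66 = 1396.3 t/h.

1396 t/h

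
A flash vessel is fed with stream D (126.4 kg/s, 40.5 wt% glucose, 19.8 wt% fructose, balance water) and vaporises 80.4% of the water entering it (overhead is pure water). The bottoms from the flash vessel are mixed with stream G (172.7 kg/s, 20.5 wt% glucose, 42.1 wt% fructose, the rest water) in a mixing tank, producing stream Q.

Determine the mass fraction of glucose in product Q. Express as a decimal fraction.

Vapour removed = 0.804×0.397×126.4 = 40.345 kg/s; concentrate = 86.055 kg/s.
glucose reaching the mixer = 51.192 (from concentrate) + 172.7×0.205 = 86.596 kg/s.
Product flow = 86.055 + 172.7 = 258.75 kg/s; glucose fraction = 0.335.

0.335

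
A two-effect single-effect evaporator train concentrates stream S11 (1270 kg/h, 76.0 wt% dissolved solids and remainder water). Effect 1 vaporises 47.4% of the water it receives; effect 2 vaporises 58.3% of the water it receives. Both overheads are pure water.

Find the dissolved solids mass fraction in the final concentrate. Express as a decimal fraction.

0.935

water in feed = 1270×0.240 = 304.8 kg/h.
After stage 1: water left = (1−0.474)×304.8 = 160.32; stream total = 1125.5 kg/h.
After stage 2: water left = (1−0.583)×160.32 = 66.855; final concentrate = 1032.1 kg/h.
dissolved solids fraction = 965.2/1032.1 = 0.935.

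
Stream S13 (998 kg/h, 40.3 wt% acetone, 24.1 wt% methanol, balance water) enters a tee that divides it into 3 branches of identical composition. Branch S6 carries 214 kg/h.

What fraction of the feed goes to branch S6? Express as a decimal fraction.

0.214

Fraction to S6 = 214/998 = 0.2144.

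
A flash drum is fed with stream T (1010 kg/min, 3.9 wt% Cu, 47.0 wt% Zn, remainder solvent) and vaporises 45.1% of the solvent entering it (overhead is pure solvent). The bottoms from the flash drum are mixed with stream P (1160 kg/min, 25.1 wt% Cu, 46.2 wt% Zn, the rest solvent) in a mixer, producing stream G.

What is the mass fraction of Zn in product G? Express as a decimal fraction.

0.519

Vapour removed = 0.451×0.491×1010 = 223.66 kg/min; concentrate = 786.34 kg/min.
Zn reaching the mixer = 474.7 (from concentrate) + 1160×0.462 = 1010.6 kg/min.
Product flow = 786.34 + 1160 = 1946.3 kg/min; Zn fraction = 0.519.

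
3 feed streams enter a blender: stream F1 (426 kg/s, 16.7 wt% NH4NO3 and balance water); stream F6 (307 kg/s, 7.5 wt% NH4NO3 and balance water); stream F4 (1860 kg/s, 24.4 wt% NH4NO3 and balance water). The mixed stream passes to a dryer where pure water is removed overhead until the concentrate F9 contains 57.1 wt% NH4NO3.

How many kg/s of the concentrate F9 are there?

NH4NO3 entering = 426×0.167 + 307×0.075 + 1860×0.244 = 548.01 kg/s.
All NH4NO3 reports to F9, so F9 = 548.01/0.571 = 959.73 kg/s.

959.7 kg/s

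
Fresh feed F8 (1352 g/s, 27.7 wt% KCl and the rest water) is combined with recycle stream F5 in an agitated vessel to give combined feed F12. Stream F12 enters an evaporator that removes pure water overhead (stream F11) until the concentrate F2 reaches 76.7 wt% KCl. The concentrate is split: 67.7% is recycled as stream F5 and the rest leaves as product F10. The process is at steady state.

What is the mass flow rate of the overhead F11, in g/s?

863.7 g/s

Overall KCl balance (none leaves overhead): KCl in fresh feed = KCl in product, i.e. 1352×0.277 = (1−0.677)·F2·0.767.
F2 = 374.5/(0.767×0.323) = 1511.7 g/s.
Recycle F5 = 0.677×1511.7 = 1023.4 g/s.
Combined feed F12 = 1352 + 1023.4 = 2375.4 g/s.
Overhead F11 = F12 − F2 = 2375.4 − 1511.7 = 863.73 g/s.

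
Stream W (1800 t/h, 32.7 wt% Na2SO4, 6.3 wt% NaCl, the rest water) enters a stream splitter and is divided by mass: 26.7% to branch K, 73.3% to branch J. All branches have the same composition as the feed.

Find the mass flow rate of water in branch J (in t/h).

804.8 t/h

Branch J total = 0.733×1800 = 1319.4 t/h.
water in J = 0.610×1319.4 = 804.83 t/h.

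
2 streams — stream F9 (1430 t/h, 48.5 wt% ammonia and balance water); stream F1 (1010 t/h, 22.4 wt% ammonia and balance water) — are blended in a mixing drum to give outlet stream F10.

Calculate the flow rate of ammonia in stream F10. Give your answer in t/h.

919.8 t/h

ammonia out = ammonia in = 1430×0.485 + 1010×0.224 = 919.79 t/h.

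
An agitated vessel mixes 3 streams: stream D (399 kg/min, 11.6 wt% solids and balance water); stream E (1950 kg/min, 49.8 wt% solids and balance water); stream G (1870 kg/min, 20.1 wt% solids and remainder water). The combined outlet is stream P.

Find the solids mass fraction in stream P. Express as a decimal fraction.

0.3302

Total flow out = 399 + 1950 + 1870 = 4219 kg/min.
solids in = 399×0.116 + 1950×0.498 + 1870×0.201 = 1393.3 kg/min.
solids mass fraction in P = 1393.3/4219 = 0.3302.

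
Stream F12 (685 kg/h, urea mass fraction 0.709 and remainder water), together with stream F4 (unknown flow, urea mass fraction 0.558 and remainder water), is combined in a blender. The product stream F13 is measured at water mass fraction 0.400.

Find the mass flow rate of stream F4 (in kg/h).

Let F4 be the unknown flow. Total out = 685 + F4.
water balance: 199.33 + 0.442·F4 = 0.400·(685 + F4)
(0.442 − 0.400)·F4 = 0.400×685 − 199.33 = 74.665
F4 = 74.665 / 0.042 = 1777.7 kg/h

1778 kg/h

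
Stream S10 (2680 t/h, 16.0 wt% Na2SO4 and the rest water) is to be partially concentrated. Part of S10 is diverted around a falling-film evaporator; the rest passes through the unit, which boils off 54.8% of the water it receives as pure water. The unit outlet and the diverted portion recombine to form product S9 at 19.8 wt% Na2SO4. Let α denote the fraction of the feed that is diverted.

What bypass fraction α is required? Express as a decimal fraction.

All 2680×0.160 = 428.8 t/h of Na2SO4 reaches S9, so S9 = 428.8/0.198 = 2165.7 t/h and vapour = 514.34 t/h.
The evaporator receives (1−α)·2680 of feed at 0.840 water and removes 0.548 of that water:
0.548×0.840×(1−α)×2680 = 514.34
(1−α) = 514.34/1233.7 = 0.4169;  α = 0.5831.

0.583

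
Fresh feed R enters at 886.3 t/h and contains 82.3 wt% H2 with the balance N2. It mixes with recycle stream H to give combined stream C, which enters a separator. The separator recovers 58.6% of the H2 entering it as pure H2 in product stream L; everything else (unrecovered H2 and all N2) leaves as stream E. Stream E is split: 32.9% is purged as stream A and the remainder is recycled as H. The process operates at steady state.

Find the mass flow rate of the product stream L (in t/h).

591.9 t/h

H2 in C: m_A = 886.3×0.823 + (1−0.329)·(1−0.586)·m_A, so m_A = 729.42/0.7222 = 1010 t/h.
Product L = 0.586×1010 = 591.86 t/h.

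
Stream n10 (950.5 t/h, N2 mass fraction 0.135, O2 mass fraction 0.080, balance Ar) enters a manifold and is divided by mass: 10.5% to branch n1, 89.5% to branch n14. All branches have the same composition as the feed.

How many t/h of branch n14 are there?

850.7 t/h

Branch n14 flow = 0.895×950.5 = 850.7 t/h.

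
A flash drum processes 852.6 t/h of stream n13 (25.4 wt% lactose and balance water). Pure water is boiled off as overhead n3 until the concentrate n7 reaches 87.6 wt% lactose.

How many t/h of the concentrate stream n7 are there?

lactose is conserved: 852.6×0.254 = 216.56 t/h all reports to the concentrate.
Concentrate = 216.56/(target fraction) = 247.22 t/h.

247.2 t/h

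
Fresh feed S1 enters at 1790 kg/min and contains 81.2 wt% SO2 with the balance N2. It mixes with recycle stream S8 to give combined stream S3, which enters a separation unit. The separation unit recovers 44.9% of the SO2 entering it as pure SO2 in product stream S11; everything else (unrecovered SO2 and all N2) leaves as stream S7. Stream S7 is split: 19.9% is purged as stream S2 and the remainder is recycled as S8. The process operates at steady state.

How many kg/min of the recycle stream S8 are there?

2503 kg/min

N2 enters only via S1 and leaves only via the purge: 1790×0.188 = 0.199×(N2 in S7), and the separation unit passes all N2, so N2 in S3 = N2 in S7 = 1691.1 kg/min.
SO2 in S3: m_A = 1790×0.812 + (1−0.199)·(1−0.449)·m_A, so m_A = 1453.5/0.5586 = 2601.8 kg/min.
S7 = (1−0.449)×2601.8 + 1691.1 = 3124.6 kg/min.
Recycle S8 = (1−0.199)×3124.6 = 2502.8 kg/min.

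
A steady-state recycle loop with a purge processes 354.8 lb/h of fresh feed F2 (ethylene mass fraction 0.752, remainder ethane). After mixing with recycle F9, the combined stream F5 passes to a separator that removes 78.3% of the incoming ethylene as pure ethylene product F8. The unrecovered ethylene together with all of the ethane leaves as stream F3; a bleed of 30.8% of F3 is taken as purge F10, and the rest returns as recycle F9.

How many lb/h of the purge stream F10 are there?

ethane enters only via F2 and leaves only via the purge: 354.8×0.248 = 0.308×(ethane in F3), and the separator passes all ethane, so ethane in F5 = ethane in F3 = 285.68 lb/h.
ethylene in F5: m_A = 354.8×0.752 + (1−0.308)·(1−0.783)·m_A, so m_A = 266.81/0.8498 = 313.95 lb/h.
F3 = (1−0.783)×313.95 + 285.68 = 353.81 lb/h.
Purge F10 = 0.308×353.81 = 108.97 lb/h.

109 lb/h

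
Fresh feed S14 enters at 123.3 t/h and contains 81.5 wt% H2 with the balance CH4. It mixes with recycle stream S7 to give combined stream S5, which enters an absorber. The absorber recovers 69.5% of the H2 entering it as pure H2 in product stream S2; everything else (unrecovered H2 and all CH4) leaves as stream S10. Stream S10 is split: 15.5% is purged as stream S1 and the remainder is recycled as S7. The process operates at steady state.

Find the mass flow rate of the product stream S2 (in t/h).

H2 in S5: m_A = 123.3×0.815 + (1−0.155)·(1−0.695)·m_A, so m_A = 100.49/0.7423 = 135.38 t/h.
Product S2 = 0.695×135.38 = 94.089 t/h.

94.09 t/h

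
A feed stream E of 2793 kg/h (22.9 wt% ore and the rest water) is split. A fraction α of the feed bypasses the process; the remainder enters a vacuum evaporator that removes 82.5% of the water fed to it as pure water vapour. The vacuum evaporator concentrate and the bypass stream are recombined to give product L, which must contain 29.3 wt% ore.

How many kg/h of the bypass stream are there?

1834 kg/h

All 2793×0.229 = 639.6 kg/h of ore reaches L, so L = 639.6/0.293 = 2182.9 kg/h and vapour = 610.08 kg/h.
The evaporator receives (1−α)·2793 of feed at 0.771 water and removes 0.825 of that water:
0.825×0.771×(1−α)×2793 = 610.08
(1−α) = 610.08/1776.6 = 0.3434;  α = 0.6566.
Bypass flow = 0.6566×2793 = 1833.9 kg/h.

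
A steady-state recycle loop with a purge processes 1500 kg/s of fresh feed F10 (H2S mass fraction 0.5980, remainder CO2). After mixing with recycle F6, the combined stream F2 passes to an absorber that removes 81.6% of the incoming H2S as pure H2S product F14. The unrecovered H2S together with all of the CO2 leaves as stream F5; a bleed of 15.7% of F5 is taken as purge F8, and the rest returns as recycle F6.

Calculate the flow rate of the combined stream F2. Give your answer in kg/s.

CO2 enters only via F10 and leaves only via the purge: 1500×0.402 = 0.157×(CO2 in F5), and the absorber passes all CO2, so CO2 in F2 = CO2 in F5 = 3840.8 kg/s.
H2S in F2: m_A = 1500×0.598 + (1−0.157)·(1−0.816)·m_A, so m_A = 897/0.8449 = 1061.7 kg/s.
F2 = 1061.7 + 3840.8 = 4902.4 kg/s.

4902 kg/s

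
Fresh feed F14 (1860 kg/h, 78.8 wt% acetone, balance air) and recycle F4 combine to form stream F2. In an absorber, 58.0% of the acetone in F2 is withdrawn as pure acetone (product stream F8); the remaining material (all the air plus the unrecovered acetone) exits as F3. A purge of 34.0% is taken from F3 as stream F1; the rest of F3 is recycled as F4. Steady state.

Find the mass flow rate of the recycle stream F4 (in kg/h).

1328 kg/h

air enters only via F14 and leaves only via the purge: 1860×0.212 = 0.340×(air in F3), and the absorber passes all air, so air in F2 = air in F3 = 1159.8 kg/h.
acetone in F2: m_A = 1860×0.788 + (1−0.340)·(1−0.580)·m_A, so m_A = 1465.7/0.7228 = 2027.8 kg/h.
F3 = (1−0.580)×2027.8 + 1159.8 = 2011.4 kg/h.
Recycle F4 = (1−0.340)×2011.4 = 1327.5 kg/h.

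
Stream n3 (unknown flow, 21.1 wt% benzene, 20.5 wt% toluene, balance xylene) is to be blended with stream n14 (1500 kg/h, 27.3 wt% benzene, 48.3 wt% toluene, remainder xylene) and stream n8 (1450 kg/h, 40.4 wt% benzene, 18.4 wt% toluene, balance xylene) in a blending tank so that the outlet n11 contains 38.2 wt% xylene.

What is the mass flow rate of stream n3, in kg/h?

809.4 kg/h

Let n3 be the unknown flow. Total out = 2950 + n3.
xylene balance: 963.4 + 0.584·n3 = 0.382·(2950 + n3)
(0.584 − 0.382)·n3 = 0.382×2950 − 963.4 = 163.5
n3 = 163.5 / 0.202 = 809.41 kg/h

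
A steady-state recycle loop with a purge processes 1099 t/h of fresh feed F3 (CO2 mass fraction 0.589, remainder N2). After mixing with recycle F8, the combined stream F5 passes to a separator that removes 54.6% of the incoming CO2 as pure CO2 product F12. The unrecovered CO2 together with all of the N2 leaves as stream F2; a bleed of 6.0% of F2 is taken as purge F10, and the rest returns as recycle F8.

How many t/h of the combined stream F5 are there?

8657 t/h

N2 enters only via F3 and leaves only via the purge: 1099×0.411 = 0.060×(N2 in F2), and the separator passes all N2, so N2 in F5 = N2 in F2 = 7528.1 t/h.
CO2 in F5: m_A = 1099×0.589 + (1−0.060)·(1−0.546)·m_A, so m_A = 647.31/0.5732 = 1129.2 t/h.
F5 = 1129.2 + 7528.1 = 8657.4 t/h.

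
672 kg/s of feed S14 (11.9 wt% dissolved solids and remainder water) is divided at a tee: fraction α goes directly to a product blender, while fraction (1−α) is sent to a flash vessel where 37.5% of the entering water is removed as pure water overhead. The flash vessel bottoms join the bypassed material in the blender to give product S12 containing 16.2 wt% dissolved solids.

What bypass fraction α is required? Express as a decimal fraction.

All 672×0.119 = 79.968 kg/s of dissolved solids reaches S12, so S12 = 79.968/0.162 = 493.63 kg/s and vapour = 178.37 kg/s.
The evaporator receives (1−α)·672 of feed at 0.881 water and removes 0.375 of that water:
0.375×0.881×(1−α)×672 = 178.37
(1−α) = 178.37/222.01 = 0.8034;  α = 0.1966.

0.197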